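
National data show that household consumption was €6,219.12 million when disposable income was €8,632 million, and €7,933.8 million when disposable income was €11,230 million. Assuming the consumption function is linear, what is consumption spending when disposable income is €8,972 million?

C = 6443.52

MPC = (7933.8 − 6219.12)/(11230 − 8632) = 1714.68/2598 = 0.66
a = 6219.12 − 0.66(8632) = 6219.12 − 5697.12 = 522
C = 522 + 0.66(8972) = 522 + 5921.52 = 6443.52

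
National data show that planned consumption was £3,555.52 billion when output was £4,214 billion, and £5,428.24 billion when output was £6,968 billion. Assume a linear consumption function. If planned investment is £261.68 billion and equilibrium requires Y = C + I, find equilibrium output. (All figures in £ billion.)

Y = 2974

MPC = (5428.24 − 3555.52)/(6968 − 4214) = 1872.72/2754 = 0.68
a = 3555.52 − 0.68(4214) = 690
Equilibrium: Y = 690 + 0.68Y + 261.68
0.32Y = 951.68, so Y = 951.68/0.32 = 2974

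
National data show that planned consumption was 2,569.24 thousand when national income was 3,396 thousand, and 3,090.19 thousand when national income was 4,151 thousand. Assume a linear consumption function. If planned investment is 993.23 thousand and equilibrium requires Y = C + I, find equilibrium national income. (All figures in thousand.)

Y = 3933

MPC = (3090.19 − 2569.24)/(4151 − 3396) = 520.95/755 = 0.69
a = 2569.24 − 0.69(3396) = 226
Equilibrium: Y = 226 + 0.69Y + 993.23
0.31Y = 1219.23, so Y = 1219.23/0.31 = 3933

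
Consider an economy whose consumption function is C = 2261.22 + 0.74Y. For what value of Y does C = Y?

Y = 8697

At break-even, C = Y: 2261.22 + 0.74Y = Y
0.26Y = 2261.22, so Y = 2261.22/0.26 = 8697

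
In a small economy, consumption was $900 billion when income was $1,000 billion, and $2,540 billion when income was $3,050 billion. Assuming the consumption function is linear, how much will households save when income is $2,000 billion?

S = 300

MPC = (2540 − 900)/(3050 − 1000) = 1640/2050 = 0.8
a = 900 − 0.8(1000) = 900 − 800 = 100
C = 100 + 0.8(2000) = 1700
S = 2000 − 1700 = 300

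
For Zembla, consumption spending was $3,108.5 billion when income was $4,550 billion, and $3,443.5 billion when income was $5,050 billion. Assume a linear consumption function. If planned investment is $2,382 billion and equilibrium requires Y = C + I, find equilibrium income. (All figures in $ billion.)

MPC = (3443.5 − 3108.5)/(5050 − 4550) = 335/500 = 0.67
a = 3108.5 − 0.67(4550) = 60
Equilibrium: Y = 60 + 0.67Y + 2382
0.33Y = 2442, so Y = 2442/0.33 = 7400

Y = 7400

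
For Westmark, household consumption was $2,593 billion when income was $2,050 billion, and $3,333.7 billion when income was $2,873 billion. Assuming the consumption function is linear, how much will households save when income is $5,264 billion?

S = -221.6

MPC = (3333.7 − 2593)/(2873 − 2050) = 740.7/823 = 0.9
a = 2593 − 0.9(2050) = 2593 − 1845 = 748
C = 748 + 0.9(5264) = 5485.6
S = 5264 − 5485.6 = -221.6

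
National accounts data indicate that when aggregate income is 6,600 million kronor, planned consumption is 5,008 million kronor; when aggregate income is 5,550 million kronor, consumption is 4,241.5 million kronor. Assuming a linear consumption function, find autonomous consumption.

a = 190

MPC = ΔC/ΔY = (5008 − 4241.5)/(6600 − 5550) = 766.5/1050 = 0.73
a = C − MPC·Y = 4241.5 − 0.73(5550) = 4241.5 − 4051.5 = 190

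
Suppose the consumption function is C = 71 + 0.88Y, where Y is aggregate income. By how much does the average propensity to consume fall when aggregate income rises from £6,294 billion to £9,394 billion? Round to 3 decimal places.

ΔAPC = 0.004

At Y = 6294: C = 71 + 0.88(6294) = 5609.72, APC = 5609.72/6294 = 0.8913
At Y = 9394: C = 8337.72, APC = 8337.72/9394 = 0.8876
Fall in APC = 0.8913 − 0.8876 = 0.0037 ≈ 0.004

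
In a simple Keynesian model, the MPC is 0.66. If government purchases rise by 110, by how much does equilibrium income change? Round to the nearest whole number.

The multiplier is 1/(1 − MPC) = 1/0.34.
ΔY = 110/0.34 = 323.53 ≈ 324

ΔY ≈ 324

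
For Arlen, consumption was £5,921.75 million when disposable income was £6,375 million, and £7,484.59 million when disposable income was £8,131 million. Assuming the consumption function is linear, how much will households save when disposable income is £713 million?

MPC = (7484.59 − 5921.75)/(8131 − 6375) = 1562.84/1756 = 0.89
a = 5921.75 − 0.89(6375) = 5921.75 − 5673.75 = 248
C = 248 + 0.89(713) = 882.57
S = 713 − 882.57 = -169.57

S = -169.57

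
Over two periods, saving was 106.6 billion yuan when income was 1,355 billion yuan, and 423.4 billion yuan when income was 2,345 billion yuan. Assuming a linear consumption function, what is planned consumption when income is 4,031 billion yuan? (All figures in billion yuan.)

MPS = ΔS/ΔY = (423.4 − 106.6)/(2345 − 1355) = 316.8/990 = 0.32
MPC = 1 − MPS = 0.68
Autonomous saving = 106.6 − 0.32(1355) = -327, so a = 327
C = 327 + 0.68(4031) = 327 + 2741.08 = 3068.08

C = 3068.08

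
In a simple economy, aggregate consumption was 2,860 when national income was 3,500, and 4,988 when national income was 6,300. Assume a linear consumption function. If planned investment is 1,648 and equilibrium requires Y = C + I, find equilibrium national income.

Y = 7700

MPC = (4988 − 2860)/(6300 − 3500) = 2128/2800 = 0.76
a = 2860 − 0.76(3500) = 200
Equilibrium: Y = 200 + 0.76Y + 1648
0.24Y = 1848, so Y = 1848/0.24 = 7700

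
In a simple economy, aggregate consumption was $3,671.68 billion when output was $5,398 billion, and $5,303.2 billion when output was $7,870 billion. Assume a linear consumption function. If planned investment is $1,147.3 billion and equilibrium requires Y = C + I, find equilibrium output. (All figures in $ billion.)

MPC = (5303.2 − 3671.68)/(7870 − 5398) = 1631.52/2472 = 0.66
a = 3671.68 − 0.66(5398) = 109
Equilibrium: Y = 109 + 0.66Y + 1147.3
0.34Y = 1256.3, so Y = 1256.3/0.34 = 3695

Y = 3695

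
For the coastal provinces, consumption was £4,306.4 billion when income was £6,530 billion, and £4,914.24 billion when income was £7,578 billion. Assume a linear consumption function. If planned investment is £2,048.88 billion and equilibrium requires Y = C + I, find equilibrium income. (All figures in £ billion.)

MPC = (4914.24 − 4306.4)/(7578 − 6530) = 607.84/1048 = 0.58
a = 4306.4 − 0.58(6530) = 519
Equilibrium: Y = 519 + 0.58Y + 2048.88
0.42Y = 2567.88, so Y = 2567.88/0.42 = 6114

Y = 6114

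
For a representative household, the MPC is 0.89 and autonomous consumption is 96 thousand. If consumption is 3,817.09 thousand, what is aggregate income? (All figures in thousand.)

96 + 0.89Y = 3817.09
0.89Y = 3721.09, so Y = 3721.09/0.89 = 4181

Y = 4181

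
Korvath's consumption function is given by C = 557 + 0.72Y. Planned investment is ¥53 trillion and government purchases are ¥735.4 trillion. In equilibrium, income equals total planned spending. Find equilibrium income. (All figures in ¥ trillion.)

Y = C + I + G = 557 + 0.72Y + 53 + 735.4
Y − 0.72Y = 1345.4
0.28Y = 1345.4, so Y = 1345.4/0.28 = 4805

Y = 4805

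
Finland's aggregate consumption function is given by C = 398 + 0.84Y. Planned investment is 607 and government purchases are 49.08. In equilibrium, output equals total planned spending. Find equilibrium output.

Y = 6588

Y = C + I + G = 398 + 0.84Y + 607 + 49.08
Y − 0.84Y = 1054.08
0.16Y = 1054.08, so Y = 1054.08/0.16 = 6588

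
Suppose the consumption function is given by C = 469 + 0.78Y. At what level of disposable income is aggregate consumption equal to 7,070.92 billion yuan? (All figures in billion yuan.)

Y = 8464

469 + 0.78Y = 7070.92
0.78Y = 6601.92, so Y = 6601.92/0.78 = 8464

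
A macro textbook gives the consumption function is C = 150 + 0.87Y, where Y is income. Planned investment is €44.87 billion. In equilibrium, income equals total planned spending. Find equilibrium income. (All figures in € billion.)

Y = C + I = 150 + 0.87Y + 44.87
Y − 0.87Y = 194.87
0.13Y = 194.87, so Y = 194.87/0.13 = 1499

Y = 1499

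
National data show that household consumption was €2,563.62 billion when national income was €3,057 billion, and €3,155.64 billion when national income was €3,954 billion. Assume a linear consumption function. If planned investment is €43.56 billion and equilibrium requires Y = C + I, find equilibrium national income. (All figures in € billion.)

Y = 1734

MPC = (3155.64 − 2563.62)/(3954 − 3057) = 592.02/897 = 0.66
a = 2563.62 − 0.66(3057) = 546
Equilibrium: Y = 546 + 0.66Y + 43.56
0.34Y = 589.56, so Y = 589.56/0.34 = 1734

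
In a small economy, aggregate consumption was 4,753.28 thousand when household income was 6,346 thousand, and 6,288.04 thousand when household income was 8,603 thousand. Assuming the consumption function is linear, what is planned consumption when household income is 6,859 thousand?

MPC = (6288.04 − 4753.28)/(8603 − 6346) = 1534.76/2257 = 0.68
a = 4753.28 − 0.68(6346) = 4753.28 − 4315.28 = 438
C = 438 + 0.68(6859) = 438 + 4664.12 = 5102.12

C = 5102.12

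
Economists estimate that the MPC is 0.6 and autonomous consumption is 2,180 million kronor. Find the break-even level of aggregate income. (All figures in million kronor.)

At break-even, C = Y: 2180 + 0.6Y = Y
0.4Y = 2180, so Y = 2180/0.4 = 5450

Y = 5450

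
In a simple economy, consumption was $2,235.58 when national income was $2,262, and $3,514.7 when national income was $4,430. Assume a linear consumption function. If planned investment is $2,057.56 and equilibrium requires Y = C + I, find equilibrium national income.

MPC = (3514.7 − 2235.58)/(4430 − 2262) = 1279.12/2168 = 0.59
a = 2235.58 − 0.59(2262) = 901
Equilibrium: Y = 901 + 0.59Y + 2057.56
0.41Y = 2958.56, so Y = 2958.56/0.41 = 7216

Y = 7216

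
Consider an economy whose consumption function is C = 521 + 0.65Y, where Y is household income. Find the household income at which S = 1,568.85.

S = Y − C = -521 + 0.35Y
-521 + 0.35Y = 1568.85, so 0.35Y = 2089.85 and Y = 5971

Y = 5971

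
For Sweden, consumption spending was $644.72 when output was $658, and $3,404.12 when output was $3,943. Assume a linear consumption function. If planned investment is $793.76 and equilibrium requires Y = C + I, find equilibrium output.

Y = 5536

MPC = (3404.12 − 644.72)/(3943 − 658) = 2759.4/3285 = 0.84
a = 644.72 − 0.84(658) = 92
Equilibrium: Y = 92 + 0.84Y + 793.76
0.16Y = 885.76, so Y = 885.76/0.16 = 5536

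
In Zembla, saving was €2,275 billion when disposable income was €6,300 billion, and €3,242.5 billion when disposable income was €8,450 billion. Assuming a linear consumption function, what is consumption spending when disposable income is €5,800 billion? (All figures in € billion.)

C = 3750

MPS = ΔS/ΔY = (3242.5 − 2275)/(8450 − 6300) = 967.5/2150 = 0.45
MPC = 1 − MPS = 0.55
Autonomous saving = 2275 − 0.45(6300) = -560, so a = 560
C = 560 + 0.55(5800) = 560 + 3190 = 3750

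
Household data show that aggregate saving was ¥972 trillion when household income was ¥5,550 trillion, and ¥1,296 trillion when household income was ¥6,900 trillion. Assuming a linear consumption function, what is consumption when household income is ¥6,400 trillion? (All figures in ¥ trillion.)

MPS = ΔS/ΔY = (1296 − 972)/(6900 − 5550) = 324/1350 = 0.24
MPC = 1 − MPS = 0.76
Autonomous saving = 972 − 0.24(5550) = -360, so a = 360
C = 360 + 0.76(6400) = 360 + 4864 = 5224

C = 5224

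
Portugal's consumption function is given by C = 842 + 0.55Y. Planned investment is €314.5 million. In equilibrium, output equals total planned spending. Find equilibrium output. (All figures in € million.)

Y = C + I = 842 + 0.55Y + 314.5
Y − 0.55Y = 1156.5
0.45Y = 1156.5, so Y = 1156.5/0.45 = 2570

Y = 2570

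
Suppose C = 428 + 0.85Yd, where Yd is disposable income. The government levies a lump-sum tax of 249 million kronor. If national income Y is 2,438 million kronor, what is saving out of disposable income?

Yd = Y − T = 2438 − 249 = 2189
C = 428 + 0.85(2189) = 428 + 1860.65 = 2288.65
S = Yd − C = 2189 − 2288.65 = -99.65

S = -99.65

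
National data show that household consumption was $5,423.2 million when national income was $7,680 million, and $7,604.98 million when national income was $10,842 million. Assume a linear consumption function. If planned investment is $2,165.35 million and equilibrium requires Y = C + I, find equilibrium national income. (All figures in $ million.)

MPC = (7604.98 − 5423.2)/(10842 − 7680) = 2181.78/3162 = 0.69
a = 5423.2 − 0.69(7680) = 124
Equilibrium: Y = 124 + 0.69Y + 2165.35
0.31Y = 2289.35, so Y = 2289.35/0.31 = 7385

Y = 7385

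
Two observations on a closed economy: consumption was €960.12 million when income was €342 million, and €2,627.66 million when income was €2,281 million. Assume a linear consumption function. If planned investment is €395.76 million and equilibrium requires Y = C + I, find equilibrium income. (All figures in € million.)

Y = 7584

MPC = (2627.66 − 960.12)/(2281 − 342) = 1667.54/1939 = 0.86
a = 960.12 − 0.86(342) = 666
Equilibrium: Y = 666 + 0.86Y + 395.76
0.14Y = 1061.76, so Y = 1061.76/0.14 = 7584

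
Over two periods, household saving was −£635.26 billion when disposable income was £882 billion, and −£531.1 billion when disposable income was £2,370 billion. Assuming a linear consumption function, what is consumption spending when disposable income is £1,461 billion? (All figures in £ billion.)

MPS = ΔS/ΔY = (-531.1 − (-635.26))/(2370 − 882) = 104.16/1488 = 0.07
MPC = 1 − MPS = 0.93
Autonomous saving = -635.26 − 0.07(882) = -697, so a = 697
C = 697 + 0.93(1461) = 697 + 1358.73 = 2055.73

C = 2055.73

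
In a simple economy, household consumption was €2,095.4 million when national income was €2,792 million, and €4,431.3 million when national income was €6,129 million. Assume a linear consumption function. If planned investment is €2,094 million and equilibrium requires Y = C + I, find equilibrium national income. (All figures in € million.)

Y = 7450

MPC = (4431.3 − 2095.4)/(6129 − 2792) = 2335.9/3337 = 0.7
a = 2095.4 − 0.7(2792) = 141
Equilibrium: Y = 141 + 0.7Y + 2094
0.3Y = 2235, so Y = 2235/0.3 = 7450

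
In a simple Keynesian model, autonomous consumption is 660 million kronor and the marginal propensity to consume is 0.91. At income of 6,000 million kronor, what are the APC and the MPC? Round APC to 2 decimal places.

MPC = 0.91 (the slope of the consumption function)
C = 660 + 0.91(6000) = 6120, so APC = 6120/6000 = 1.02

APC = 1.02; MPC = 0.91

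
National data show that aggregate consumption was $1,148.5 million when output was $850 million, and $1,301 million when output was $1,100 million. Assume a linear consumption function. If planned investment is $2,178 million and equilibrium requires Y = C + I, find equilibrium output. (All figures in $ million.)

MPC = (1301 − 1148.5)/(1100 − 850) = 152.5/250 = 0.61
a = 1148.5 − 0.61(850) = 630
Equilibrium: Y = 630 + 0.61Y + 2178
0.39Y = 2808, so Y = 2808/0.39 = 7200

Y = 7200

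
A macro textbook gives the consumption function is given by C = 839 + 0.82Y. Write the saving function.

S = Y − C = Y − (839 + 0.82Y) = -839 + (1 − 0.82)Y

S = -839 + 0.18Y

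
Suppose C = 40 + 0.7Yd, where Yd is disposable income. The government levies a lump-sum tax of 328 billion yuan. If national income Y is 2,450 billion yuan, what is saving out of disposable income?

S = 596.6

Yd = Y − T = 2450 − 328 = 2122
C = 40 + 0.7(2122) = 40 + 1485.4 = 1525.4
S = Yd − C = 2122 − 1525.4 = 596.6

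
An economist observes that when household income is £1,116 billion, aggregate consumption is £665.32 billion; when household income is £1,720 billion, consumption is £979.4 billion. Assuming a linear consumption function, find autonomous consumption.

a = 85

MPC = ΔC/ΔY = (979.4 − 665.32)/(1720 − 1116) = 314.08/604 = 0.52
a = C − MPC·Y = 665.32 − 0.52(1116) = 665.32 − 580.32 = 85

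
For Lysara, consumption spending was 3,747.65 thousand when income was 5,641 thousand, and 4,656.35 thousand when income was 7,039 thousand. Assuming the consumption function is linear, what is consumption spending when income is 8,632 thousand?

C = 5691.8

MPC = (4656.35 − 3747.65)/(7039 − 5641) = 908.7/1398 = 0.65
a = 3747.65 − 0.65(5641) = 3747.65 − 3666.65 = 81
C = 81 + 0.65(8632) = 81 + 5610.8 = 5691.8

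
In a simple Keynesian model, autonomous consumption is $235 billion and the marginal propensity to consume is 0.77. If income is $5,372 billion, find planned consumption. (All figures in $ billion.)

C = 4371.44

C = 235 + 0.77(5372) = 235 + 4136.44 = 4371.44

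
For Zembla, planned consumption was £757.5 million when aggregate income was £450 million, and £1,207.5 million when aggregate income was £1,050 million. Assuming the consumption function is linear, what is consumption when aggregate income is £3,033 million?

C = 2694.75

MPC = (1207.5 − 757.5)/(1050 − 450) = 450/600 = 0.75
a = 757.5 − 0.75(450) = 757.5 − 337.5 = 420
C = 420 + 0.75(3033) = 420 + 2274.75 = 2694.75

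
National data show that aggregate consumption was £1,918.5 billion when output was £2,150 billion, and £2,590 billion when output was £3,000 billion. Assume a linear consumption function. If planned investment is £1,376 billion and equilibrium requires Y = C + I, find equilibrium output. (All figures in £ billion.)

Y = 7600

MPC = (2590 − 1918.5)/(3000 − 2150) = 671.5/850 = 0.79
a = 1918.5 − 0.79(2150) = 220
Equilibrium: Y = 220 + 0.79Y + 1376
0.21Y = 1596, so Y = 1596/0.21 = 7600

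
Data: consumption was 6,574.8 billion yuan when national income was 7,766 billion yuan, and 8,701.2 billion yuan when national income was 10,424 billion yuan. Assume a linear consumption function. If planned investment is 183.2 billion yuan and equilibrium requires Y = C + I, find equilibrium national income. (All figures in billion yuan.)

Y = 2726

MPC = (8701.2 − 6574.8)/(10424 − 7766) = 2126.4/2658 = 0.8
a = 6574.8 − 0.8(7766) = 362
Equilibrium: Y = 362 + 0.8Y + 183.2
0.2Y = 545.2, so Y = 545.2/0.2 = 2726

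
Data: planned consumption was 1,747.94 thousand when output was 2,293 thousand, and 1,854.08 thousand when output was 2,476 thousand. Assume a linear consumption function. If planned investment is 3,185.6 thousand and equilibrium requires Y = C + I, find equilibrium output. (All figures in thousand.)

MPC = (1854.08 − 1747.94)/(2476 − 2293) = 106.14/183 = 0.58
a = 1747.94 − 0.58(2293) = 418
Equilibrium: Y = 418 + 0.58Y + 3185.6
0.42Y = 3603.6, so Y = 3603.6/0.42 = 8580

Y = 8580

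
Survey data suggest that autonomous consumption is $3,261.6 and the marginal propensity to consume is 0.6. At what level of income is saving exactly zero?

Y = 8154

At break-even, C = Y: 3261.6 + 0.6Y = Y
0.4Y = 3261.6, so Y = 3261.6/0.4 = 8154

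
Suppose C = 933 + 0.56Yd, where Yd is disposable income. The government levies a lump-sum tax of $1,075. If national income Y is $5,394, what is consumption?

Yd = Y − T = 5394 − 1075 = 4319
C = 933 + 0.56(4319) = 933 + 2418.64 = 3351.64

C = 3351.64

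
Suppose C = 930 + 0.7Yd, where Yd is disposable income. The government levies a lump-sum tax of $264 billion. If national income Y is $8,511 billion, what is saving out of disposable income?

S = 1544.1

Yd = Y − T = 8511 − 264 = 8247
C = 930 + 0.7(8247) = 930 + 5772.9 = 6702.9
S = Yd − C = 8247 − 6702.9 = 1544.1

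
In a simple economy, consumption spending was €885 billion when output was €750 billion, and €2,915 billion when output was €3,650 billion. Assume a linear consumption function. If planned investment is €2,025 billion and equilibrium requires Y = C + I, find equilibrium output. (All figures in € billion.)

MPC = (2915 − 885)/(3650 − 750) = 2030/2900 = 0.7
a = 885 − 0.7(750) = 360
Equilibrium: Y = 360 + 0.7Y + 2025
0.3Y = 2385, so Y = 2385/0.3 = 7950

Y = 7950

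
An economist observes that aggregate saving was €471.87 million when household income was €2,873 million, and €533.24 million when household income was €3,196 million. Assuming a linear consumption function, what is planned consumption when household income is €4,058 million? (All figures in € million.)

C = 3360.98

MPS = ΔS/ΔY = (533.24 − 471.87)/(3196 − 2873) = 61.37/323 = 0.19
MPC = 1 − MPS = 0.81
Autonomous saving = 471.87 − 0.19(2873) = -74, so a = 74
C = 74 + 0.81(4058) = 74 + 3286.98 = 3360.98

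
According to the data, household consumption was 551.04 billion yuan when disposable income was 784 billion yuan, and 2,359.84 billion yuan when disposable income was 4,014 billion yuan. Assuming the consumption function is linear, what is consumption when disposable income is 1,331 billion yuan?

C = 857.36

MPC = (2359.84 − 551.04)/(4014 − 784) = 1808.8/3230 = 0.56
a = 551.04 − 0.56(784) = 551.04 − 439.04 = 112
C = 112 + 0.56(1331) = 112 + 745.36 = 857.36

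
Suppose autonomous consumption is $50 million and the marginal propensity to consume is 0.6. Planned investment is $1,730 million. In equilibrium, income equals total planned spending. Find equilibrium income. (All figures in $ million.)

Y = 4450

Y = C + I = 50 + 0.6Y + 1730
Y − 0.6Y = 1780
0.4Y = 1780, so Y = 1780/0.4 = 4450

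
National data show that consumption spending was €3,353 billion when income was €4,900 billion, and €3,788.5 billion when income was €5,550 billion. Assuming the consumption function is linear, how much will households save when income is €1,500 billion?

S = 425

MPC = (3788.5 − 3353)/(5550 − 4900) = 435.5/650 = 0.67
a = 3353 − 0.67(4900) = 3353 − 3283 = 70
C = 70 + 0.67(1500) = 1075
S = 1500 − 1075 = 425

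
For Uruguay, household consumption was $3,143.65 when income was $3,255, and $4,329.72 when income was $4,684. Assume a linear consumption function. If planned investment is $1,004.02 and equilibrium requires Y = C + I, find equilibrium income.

Y = 8506

MPC = (4329.72 − 3143.65)/(4684 − 3255) = 1186.07/1429 = 0.83
a = 3143.65 − 0.83(3255) = 442
Equilibrium: Y = 442 + 0.83Y + 1004.02
0.17Y = 1446.02, so Y = 1446.02/0.17 = 8506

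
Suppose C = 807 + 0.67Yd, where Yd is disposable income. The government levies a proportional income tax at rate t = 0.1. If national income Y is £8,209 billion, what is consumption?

Yd = (1 − 0.1)(8209) = 0.9(8209) = 7388.1
C = 807 + 0.67(7388.1) = 807 + 4950.027 = 5757.027

C = 5757.027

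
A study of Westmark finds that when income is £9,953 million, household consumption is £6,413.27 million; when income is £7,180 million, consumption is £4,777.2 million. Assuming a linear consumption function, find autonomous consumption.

MPC = ΔC/ΔY = (6413.27 − 4777.2)/(9953 − 7180) = 1636.07/2773 = 0.59
a = C − MPC·Y = 4777.2 − 0.59(7180) = 4777.2 − 4236.2 = 541

a = 541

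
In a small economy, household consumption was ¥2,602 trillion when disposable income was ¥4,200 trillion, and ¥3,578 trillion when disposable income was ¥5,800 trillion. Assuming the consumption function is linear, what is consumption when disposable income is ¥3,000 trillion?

C = 1870

MPC = (3578 − 2602)/(5800 − 4200) = 976/1600 = 0.61
a = 2602 − 0.61(4200) = 2602 − 2562 = 40
C = 40 + 0.61(3000) = 40 + 1830 = 1870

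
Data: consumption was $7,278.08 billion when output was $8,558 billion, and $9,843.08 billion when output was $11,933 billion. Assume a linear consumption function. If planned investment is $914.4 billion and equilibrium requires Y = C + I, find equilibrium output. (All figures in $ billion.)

Y = 7035

MPC = (9843.08 − 7278.08)/(11933 − 8558) = 2565/3375 = 0.76
a = 7278.08 − 0.76(8558) = 774
Equilibrium: Y = 774 + 0.76Y + 914.4
0.24Y = 1688.4, so Y = 1688.4/0.24 = 7035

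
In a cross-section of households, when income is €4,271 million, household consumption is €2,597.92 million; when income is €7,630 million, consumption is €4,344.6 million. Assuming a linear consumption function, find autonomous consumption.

MPC = ΔC/ΔY = (4344.6 − 2597.92)/(7630 − 4271) = 1746.68/3359 = 0.52
a = C − MPC·Y = 2597.92 − 0.52(4271) = 2597.92 − 2220.92 = 377

a = 377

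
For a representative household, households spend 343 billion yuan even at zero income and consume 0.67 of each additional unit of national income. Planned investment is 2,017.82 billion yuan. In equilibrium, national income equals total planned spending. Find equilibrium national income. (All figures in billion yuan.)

Y = C + I = 343 + 0.67Y + 2017.82
Y − 0.67Y = 2360.82
0.33Y = 2360.82, so Y = 2360.82/0.33 = 7154

Y = 7154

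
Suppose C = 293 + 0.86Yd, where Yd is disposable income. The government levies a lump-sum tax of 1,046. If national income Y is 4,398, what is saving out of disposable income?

Yd = Y − T = 4398 − 1046 = 3352
C = 293 + 0.86(3352) = 293 + 2882.72 = 3175.72
S = Yd − C = 3352 − 3175.72 = 176.28

S = 176.28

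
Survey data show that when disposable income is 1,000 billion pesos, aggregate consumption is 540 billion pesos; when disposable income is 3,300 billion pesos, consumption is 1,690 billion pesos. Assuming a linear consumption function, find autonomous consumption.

a = 40

MPC = ΔC/ΔY = (1690 − 540)/(3300 − 1000) = 1150/2300 = 0.5
a = C − MPC·Y = 540 − 0.5(1000) = 540 − 500 = 40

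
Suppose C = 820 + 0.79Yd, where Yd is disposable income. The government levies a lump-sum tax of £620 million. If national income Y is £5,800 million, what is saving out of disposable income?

Yd = Y − T = 5800 − 620 = 5180
C = 820 + 0.79(5180) = 820 + 4092.2 = 4912.2
S = Yd − C = 5180 − 4912.2 = 267.8

S = 267.8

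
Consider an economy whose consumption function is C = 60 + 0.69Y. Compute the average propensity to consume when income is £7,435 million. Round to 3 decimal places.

APC = 0.698

C = 60 + 0.69(7435) = 5190.15
APC = C/Y = 5190.15/7435 = 0.698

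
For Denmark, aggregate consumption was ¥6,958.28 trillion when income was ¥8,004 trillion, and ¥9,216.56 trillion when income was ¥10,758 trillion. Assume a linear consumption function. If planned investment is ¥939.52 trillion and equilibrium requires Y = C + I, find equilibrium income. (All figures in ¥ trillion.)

MPC = (9216.56 − 6958.28)/(10758 − 8004) = 2258.28/2754 = 0.82
a = 6958.28 − 0.82(8004) = 395
Equilibrium: Y = 395 + 0.82Y + 939.52
0.18Y = 1334.52, so Y = 1334.52/0.18 = 7414

Y = 7414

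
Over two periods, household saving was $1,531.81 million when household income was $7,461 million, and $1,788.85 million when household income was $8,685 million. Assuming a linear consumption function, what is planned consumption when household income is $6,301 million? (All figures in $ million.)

MPS = ΔS/ΔY = (1788.85 − 1531.81)/(8685 − 7461) = 257.04/1224 = 0.21
MPC = 1 − MPS = 0.79
Autonomous saving = 1531.81 − 0.21(7461) = -35, so a = 35
C = 35 + 0.79(6301) = 35 + 4977.79 = 5012.79

C = 5012.79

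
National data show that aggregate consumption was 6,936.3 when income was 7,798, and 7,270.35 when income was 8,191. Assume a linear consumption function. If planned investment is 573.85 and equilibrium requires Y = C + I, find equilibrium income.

Y = 5879

MPC = (7270.35 − 6936.3)/(8191 − 7798) = 334.05/393 = 0.85
a = 6936.3 − 0.85(7798) = 308
Equilibrium: Y = 308 + 0.85Y + 573.85
0.15Y = 881.85, so Y = 881.85/0.15 = 5879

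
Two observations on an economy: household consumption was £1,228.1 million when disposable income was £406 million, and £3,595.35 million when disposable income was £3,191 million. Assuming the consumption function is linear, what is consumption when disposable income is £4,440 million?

MPC = (3595.35 − 1228.1)/(3191 − 406) = 2367.25/2785 = 0.85
a = 1228.1 − 0.85(406) = 1228.1 − 345.1 = 883
C = 883 + 0.85(4440) = 883 + 3774 = 4657

C = 4657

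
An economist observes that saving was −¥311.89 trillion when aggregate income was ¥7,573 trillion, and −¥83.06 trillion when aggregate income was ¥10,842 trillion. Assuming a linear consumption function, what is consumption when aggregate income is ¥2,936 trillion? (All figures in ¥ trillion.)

MPS = ΔS/ΔY = (-83.06 − (-311.89))/(10842 − 7573) = 228.83/3269 = 0.07
MPC = 1 − MPS = 0.93
Autonomous saving = -311.89 − 0.07(7573) = -842, so a = 842
C = 842 + 0.93(2936) = 842 + 2730.48 = 3572.48

C = 3572.48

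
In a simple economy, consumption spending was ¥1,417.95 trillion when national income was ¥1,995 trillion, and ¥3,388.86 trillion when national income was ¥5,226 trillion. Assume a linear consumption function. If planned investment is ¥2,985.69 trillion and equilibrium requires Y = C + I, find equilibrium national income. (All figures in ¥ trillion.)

Y = 8171

MPC = (3388.86 − 1417.95)/(5226 − 1995) = 1970.91/3231 = 0.61
a = 1417.95 − 0.61(1995) = 201
Equilibrium: Y = 201 + 0.61Y + 2985.69
0.39Y = 3186.69, so Y = 3186.69/0.39 = 8171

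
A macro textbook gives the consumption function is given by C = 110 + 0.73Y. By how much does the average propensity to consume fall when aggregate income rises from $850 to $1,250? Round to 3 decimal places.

At Y = 850: C = 110 + 0.73(850) = 730.5, APC = 730.5/850 = 0.8594
At Y = 1250: C = 1022.5, APC = 1022.5/1250 = 0.8180
Fall in APC = 0.8594 − 0.8180 = 0.0414 ≈ 0.041

ΔAPC = 0.041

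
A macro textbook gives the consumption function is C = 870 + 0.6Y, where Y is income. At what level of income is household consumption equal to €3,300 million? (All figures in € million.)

870 + 0.6Y = 3300
0.6Y = 2430, so Y = 2430/0.6 = 4050

Y = 4050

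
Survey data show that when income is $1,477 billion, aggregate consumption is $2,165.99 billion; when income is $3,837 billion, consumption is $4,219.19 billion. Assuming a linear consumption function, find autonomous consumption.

MPC = ΔC/ΔY = (4219.19 − 2165.99)/(3837 − 1477) = 2053.2/2360 = 0.87
a = C − MPC·Y = 2165.99 − 0.87(1477) = 2165.99 − 1284.99 = 881

a = 881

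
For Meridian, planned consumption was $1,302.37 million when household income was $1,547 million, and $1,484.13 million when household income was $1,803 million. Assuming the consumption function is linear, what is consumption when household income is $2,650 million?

C = 2085.5

MPC = (1484.13 − 1302.37)/(1803 − 1547) = 181.76/256 = 0.71
a = 1302.37 − 0.71(1547) = 1302.37 − 1098.37 = 204
C = 204 + 0.71(2650) = 204 + 1881.5 = 2085.5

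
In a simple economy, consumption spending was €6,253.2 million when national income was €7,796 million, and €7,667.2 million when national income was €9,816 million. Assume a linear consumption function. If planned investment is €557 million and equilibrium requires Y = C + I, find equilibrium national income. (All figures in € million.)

Y = 4510

MPC = (7667.2 − 6253.2)/(9816 − 7796) = 1414/2020 = 0.7
a = 6253.2 − 0.7(7796) = 796
Equilibrium: Y = 796 + 0.7Y + 557
0.3Y = 1353, so Y = 1353/0.3 = 4510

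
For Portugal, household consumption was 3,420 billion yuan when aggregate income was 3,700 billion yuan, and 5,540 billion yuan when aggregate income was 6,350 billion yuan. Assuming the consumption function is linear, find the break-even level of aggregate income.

Y = 2300

MPC = (5540 − 3420)/(6350 − 3700) = 2120/2650 = 0.8
a = 3420 − 0.8(3700) = 3420 − 2960 = 460
Break-even: Y = a/(1−MPC) = 460/0.2 = 2300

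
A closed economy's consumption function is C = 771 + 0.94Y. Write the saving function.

S = Y − C = Y − (771 + 0.94Y) = -771 + (1 − 0.94)Y

S = -771 + 0.06Y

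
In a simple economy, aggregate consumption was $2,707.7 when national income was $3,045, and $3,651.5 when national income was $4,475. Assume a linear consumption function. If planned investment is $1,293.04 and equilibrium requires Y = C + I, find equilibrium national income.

MPC = (3651.5 − 2707.7)/(4475 − 3045) = 943.8/1430 = 0.66
a = 2707.7 − 0.66(3045) = 698
Equilibrium: Y = 698 + 0.66Y + 1293.04
0.34Y = 1991.04, so Y = 1991.04/0.34 = 5856

Y = 5856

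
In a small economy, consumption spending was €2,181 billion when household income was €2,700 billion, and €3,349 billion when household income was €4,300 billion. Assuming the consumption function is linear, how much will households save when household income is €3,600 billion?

MPC = (3349 − 2181)/(4300 − 2700) = 1168/1600 = 0.73
a = 2181 − 0.73(2700) = 2181 − 1971 = 210
C = 210 + 0.73(3600) = 2838
S = 3600 − 2838 = 762

S = 762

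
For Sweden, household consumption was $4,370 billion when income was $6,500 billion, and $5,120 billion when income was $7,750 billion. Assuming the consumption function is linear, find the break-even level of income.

MPC = (5120 − 4370)/(7750 − 6500) = 750/1250 = 0.6
a = 4370 − 0.6(6500) = 4370 − 3900 = 470
Break-even: Y = a/(1−MPC) = 470/0.4 = 1175

Y = 1175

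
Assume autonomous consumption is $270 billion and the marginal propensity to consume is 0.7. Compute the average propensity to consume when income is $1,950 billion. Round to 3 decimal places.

APC = 0.838

C = 270 + 0.7(1950) = 1635
APC = C/Y = 1635/1950 = 0.838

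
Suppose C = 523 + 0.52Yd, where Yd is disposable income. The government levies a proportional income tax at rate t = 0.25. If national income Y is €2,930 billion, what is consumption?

C = 1665.7

Yd = (1 − 0.25)(2930) = 0.75(2930) = 2197.5
C = 523 + 0.52(2197.5) = 523 + 1142.7 = 1665.7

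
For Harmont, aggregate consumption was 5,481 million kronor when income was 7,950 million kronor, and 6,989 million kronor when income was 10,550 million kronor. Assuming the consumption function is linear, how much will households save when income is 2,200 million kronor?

S = 54

MPC = (6989 − 5481)/(10550 − 7950) = 1508/2600 = 0.58
a = 5481 − 0.58(7950) = 5481 − 4611 = 870
C = 870 + 0.58(2200) = 2146
S = 2200 − 2146 = 54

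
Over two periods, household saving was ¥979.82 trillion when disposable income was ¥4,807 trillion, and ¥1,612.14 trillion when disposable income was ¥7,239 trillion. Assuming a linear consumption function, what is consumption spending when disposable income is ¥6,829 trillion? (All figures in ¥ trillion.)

MPS = ΔS/ΔY = (1612.14 − 979.82)/(7239 − 4807) = 632.32/2432 = 0.26
MPC = 1 − MPS = 0.74
Autonomous saving = 979.82 − 0.26(4807) = -270, so a = 270
C = 270 + 0.74(6829) = 270 + 5053.46 = 5323.46

C = 5323.46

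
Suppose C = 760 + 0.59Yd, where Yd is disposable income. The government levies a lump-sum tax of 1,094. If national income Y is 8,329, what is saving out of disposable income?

S = 2206.35

Yd = Y − T = 8329 − 1094 = 7235
C = 760 + 0.59(7235) = 760 + 4268.65 = 5028.65
S = Yd − C = 7235 − 5028.65 = 2206.35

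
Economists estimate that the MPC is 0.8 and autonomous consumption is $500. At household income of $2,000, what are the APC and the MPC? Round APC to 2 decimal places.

APC = 1.05; MPC = 0.8

MPC = 0.8 (the slope of the consumption function)
C = 500 + 0.8(2000) = 2100, so APC = 2100/2000 = 1.05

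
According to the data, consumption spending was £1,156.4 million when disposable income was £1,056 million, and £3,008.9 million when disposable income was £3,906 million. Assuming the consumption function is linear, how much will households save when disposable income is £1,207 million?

S = -47.55

MPC = (3008.9 − 1156.4)/(3906 − 1056) = 1852.5/2850 = 0.65
a = 1156.4 − 0.65(1056) = 1156.4 − 686.4 = 470
C = 470 + 0.65(1207) = 1254.55
S = 1207 − 1254.55 = -47.55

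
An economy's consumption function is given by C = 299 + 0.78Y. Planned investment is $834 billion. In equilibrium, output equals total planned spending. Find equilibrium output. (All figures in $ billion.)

Y = 5150

Y = C + I = 299 + 0.78Y + 834
Y − 0.78Y = 1133
0.22Y = 1133, so Y = 1133/0.22 = 5150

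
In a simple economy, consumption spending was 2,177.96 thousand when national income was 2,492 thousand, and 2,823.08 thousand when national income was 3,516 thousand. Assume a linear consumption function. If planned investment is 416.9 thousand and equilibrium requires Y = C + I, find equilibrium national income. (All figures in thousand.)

Y = 2770

MPC = (2823.08 − 2177.96)/(3516 − 2492) = 645.12/1024 = 0.63
a = 2177.96 − 0.63(2492) = 608
Equilibrium: Y = 608 + 0.63Y + 416.9
0.37Y = 1024.9, so Y = 1024.9/0.37 = 2770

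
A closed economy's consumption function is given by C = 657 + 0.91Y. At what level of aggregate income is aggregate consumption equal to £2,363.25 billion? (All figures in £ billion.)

657 + 0.91Y = 2363.25
0.91Y = 1706.25, so Y = 1706.25/0.91 = 1875

Y = 1875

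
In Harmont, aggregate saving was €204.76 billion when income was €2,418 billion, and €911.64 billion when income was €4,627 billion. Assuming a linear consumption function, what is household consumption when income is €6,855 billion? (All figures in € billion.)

C = 5230.4

MPS = ΔS/ΔY = (911.64 − 204.76)/(4627 − 2418) = 706.88/2209 = 0.32
MPC = 1 − MPS = 0.68
Autonomous saving = 204.76 − 0.32(2418) = -569, so a = 569
C = 569 + 0.68(6855) = 569 + 4661.4 = 5230.4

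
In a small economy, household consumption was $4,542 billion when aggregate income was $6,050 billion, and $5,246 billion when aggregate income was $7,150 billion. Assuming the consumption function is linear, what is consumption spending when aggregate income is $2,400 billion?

MPC = (5246 − 4542)/(7150 − 6050) = 704/1100 = 0.64
a = 4542 − 0.64(6050) = 4542 − 3872 = 670
C = 670 + 0.64(2400) = 670 + 1536 = 2206

C = 2206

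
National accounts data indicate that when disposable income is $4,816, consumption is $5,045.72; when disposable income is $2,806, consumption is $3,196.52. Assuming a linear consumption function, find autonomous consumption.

MPC = ΔC/ΔY = (5045.72 − 3196.52)/(4816 − 2806) = 1849.2/2010 = 0.92
a = C − MPC·Y = 3196.52 − 0.92(2806) = 3196.52 − 2581.52 = 615

a = 615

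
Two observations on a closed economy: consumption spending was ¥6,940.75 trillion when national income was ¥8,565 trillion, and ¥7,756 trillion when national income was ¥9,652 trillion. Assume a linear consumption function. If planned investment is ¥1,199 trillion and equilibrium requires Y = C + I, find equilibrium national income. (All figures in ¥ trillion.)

Y = 6864

MPC = (7756 − 6940.75)/(9652 − 8565) = 815.25/1087 = 0.75
a = 6940.75 − 0.75(8565) = 517
Equilibrium: Y = 517 + 0.75Y + 1199
0.25Y = 1716, so Y = 1716/0.25 = 6864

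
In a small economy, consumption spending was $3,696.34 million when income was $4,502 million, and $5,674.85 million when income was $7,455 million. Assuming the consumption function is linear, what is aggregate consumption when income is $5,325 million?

MPC = (5674.85 − 3696.34)/(7455 − 4502) = 1978.51/2953 = 0.67
a = 3696.34 − 0.67(4502) = 3696.34 − 3016.34 = 680
C = 680 + 0.67(5325) = 680 + 3567.75 = 4247.75

C = 4247.75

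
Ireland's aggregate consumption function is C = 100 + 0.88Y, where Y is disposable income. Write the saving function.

S = Y − C = Y − (100 + 0.88Y) = -100 + (1 − 0.88)Y

S = -100 + 0.12Y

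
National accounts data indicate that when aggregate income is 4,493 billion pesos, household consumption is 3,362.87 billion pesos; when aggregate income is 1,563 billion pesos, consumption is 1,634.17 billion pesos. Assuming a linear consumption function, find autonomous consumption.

MPC = ΔC/ΔY = (3362.87 − 1634.17)/(4493 − 1563) = 1728.7/2930 = 0.59
a = C − MPC·Y = 1634.17 − 0.59(1563) = 1634.17 − 922.17 = 712

a = 712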